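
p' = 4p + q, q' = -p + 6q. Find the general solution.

p(t) = -C_1e^(5t) - C_2te^(5t) + 2C_2e^(5t), q(t) = -C_1e^(5t) - C_2te^(5t) + C_2e^(5t)

Coefficient matrix A = [[4, 1], [-1, 6]].
Characteristic polynomial det(A - λI) = λ^2 - 10λ + 25 = 0.
Single eigenvalue λ = 5 with algebraic multiplicity 2.
Eigenvector v = (-1,-1); generalized eigenvector w with (A-λI)w=v is (2,1).
General solution: e^(5t)[C_1·v + C_2·(t·v + w)].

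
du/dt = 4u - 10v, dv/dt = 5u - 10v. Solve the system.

Coefficient matrix A = [[4, -10], [5, -10]].
Characteristic polynomial det(A - λI) = λ^2 + 6λ + 10 = 0.
Eigenvalues λ = -3 ± i (complex conjugate pair).
For λ=-3+i: an eigenvector is (3,2) - i(1,1) = (3 - i, 2 - i).
A real fundamental pair from Re and Im of e^((-3+i)t)v: X_1 = e^(-3t)(cos(t)·(3,2) + sin(t)·(1,1)), X_2 = e^(-3t)(sin(t)·(3,2) - cos(t)·(1,1)).
General solution: C_1X_1 + C_2X_2.

u(t) = C_1e^(-3t)sin(t) + 3C_1e^(-3t)cos(t) + 3C_2e^(-3t)sin(t) - C_2e^(-3t)cos(t), v(t) = C_1e^(-3t)sin(t) + 2C_1e^(-3t)cos(t) + 2C_2e^(-3t)sin(t) - C_2e^(-3t)cos(t)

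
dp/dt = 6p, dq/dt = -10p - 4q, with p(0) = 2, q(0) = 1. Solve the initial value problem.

Coefficient matrix A = [[6, 0], [-10, -4]].
Characteristic polynomial det(A - λI) = λ^2 - 2λ - 24 = 0.
Eigenvalues λ = -4, 6.
For λ=-4: (A-λI) row 1 is [10, 0], so an eigenvector is (0, 1).
For λ=6: (A-λI) row 2 is [-10, -10], so an eigenvector is (1, -1).
General solution: K_1e^(-4t)(0,1) + K_2e^(6t)(1,-1).
Applying p(0)=2, q(0)=1 gives K_1=3, K_2=2.

p(t) = 2e^(6t), q(t) = -2e^(6t) + 3e^(-4t)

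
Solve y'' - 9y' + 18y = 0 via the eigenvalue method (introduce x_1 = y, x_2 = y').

y(t) = K_1e^(3t) + K_2e^(6t)

Let x_1 = y, x_2 = y'. Then x_1' = x_2 and x_2' = -18x_1 + 9x_2.
A = [[0,1],[-18,9]]; det(A-λI) = λ^2 - 9λ + 18.
Eigenvalues λ = 3, 6 with eigenvectors (1,3), (1,6).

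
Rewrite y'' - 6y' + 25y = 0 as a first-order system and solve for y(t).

Let x_1 = y, x_2 = y'. Then x_1' = x_2 and x_2' = -25x_1 + 6x_2.
A = [[0,1],[-25,6]]; det(A-λI) = λ^2 - 6λ + 25.
Eigenvalues λ = 3 ± 4i.

y(t) = K_1e^(3t)cos(4t) + K_2e^(3t)sin(4t)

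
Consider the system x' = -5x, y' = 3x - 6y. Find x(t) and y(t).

x(t) = -C_2e^(-5t), y(t) = -C_1e^(-6t) - 3C_2e^(-5t)

Coefficient matrix A = [[-5, 0], [3, -6]].
Characteristic polynomial det(A - λI) = λ^2 + 11λ + 30 = 0.
Eigenvalues λ = -6, -5.
For λ=-6: (A-λI) row 1 is [1, 0], so an eigenvector is (0, -1).
For λ=-5: (A-λI) row 2 is [3, -1], so an eigenvector is (-1, -3).
General solution: C_1e^(-6t)(0,-1) + C_2e^(-5t)(-1,-3).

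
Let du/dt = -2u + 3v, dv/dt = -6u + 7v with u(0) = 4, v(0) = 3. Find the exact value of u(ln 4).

-236

A = [[-2,3],[-6,7]]; eigenvalues λ = 4, 1.
Eigenvectors: (-1,-2) for λ=4, (-1,-1) for λ=1.
From the initial condition, c_1 = 1, c_2 = -5.
u(ln 4) = (1)(4^4)(-1) + (-5)(4^1)(-1) = -236.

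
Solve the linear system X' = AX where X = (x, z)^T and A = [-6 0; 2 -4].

x(t) = -c_2e^(-6t), z(t) = c_1e^(-4t) + c_2e^(-6t)

Coefficient matrix A = [[-6, 0], [2, -4]].
Characteristic polynomial det(A - λI) = λ^2 + 10λ + 24 = 0.
Eigenvalues λ = -4, -6.
For λ=-4: (A-λI) row 1 is [-2, 0], so an eigenvector is (0, 1).
For λ=-6: (A-λI) row 2 is [2, 2], so an eigenvector is (-1, 1).
General solution: c_1e^(-4t)(0,1) + c_2e^(-6t)(-1,1).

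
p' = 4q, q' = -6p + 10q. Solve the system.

Coefficient matrix A = [[0, 4], [-6, 10]].
Characteristic polynomial det(A - λI) = λ^2 - 10λ + 24 = 0.
Eigenvalues λ = 6, 4.
For λ=6: (A-λI) row 1 is [-6, 4], so an eigenvector is (2, 3).
For λ=4: (A-λI) row 1 is [-4, 4], so an eigenvector is (-1, -1).
General solution: c_1e^(6t)(2,3) + c_2e^(4t)(-1,-1).

p(t) = 2c_1e^(6t) - c_2e^(4t), q(t) = 3c_1e^(6t) - c_2e^(4t)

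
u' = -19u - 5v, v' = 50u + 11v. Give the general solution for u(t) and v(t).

u(t) = -C_1e^(-4t)cos(5t) - C_2e^(-4t)sin(5t), v(t) = -C_1e^(-4t)sin(5t) + 3C_1e^(-4t)cos(5t) + 3C_2e^(-4t)sin(5t) + C_2e^(-4t)cos(5t)

Coefficient matrix A = [[-19, -5], [50, 11]].
Characteristic polynomial det(A - λI) = λ^2 + 8λ + 41 = 0.
Eigenvalues λ = -4 ± 5i (complex conjugate pair).
For λ=-4+5i: an eigenvector is (-1,3) - i(0,-1) = (-1, 3 + i).
A real fundamental pair from Re and Im of e^((-4+5i)t)v: X_1 = e^(-4t)(cos(5t)·(-1,3) + sin(5t)·(0,-1)), X_2 = e^(-4t)(sin(5t)·(-1,3) - cos(5t)·(0,-1)).
General solution: C_1X_1 + C_2X_2.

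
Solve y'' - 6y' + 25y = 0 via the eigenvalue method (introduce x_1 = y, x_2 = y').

Let x_1 = y, x_2 = y'. Then x_1' = x_2 and x_2' = -25x_1 + 6x_2.
A = [[0,1],[-25,6]]; det(A-λI) = λ^2 - 6λ + 25.
Eigenvalues λ = 3 ± 4i.

y(t) = c_1e^(3t)cos(4t) + c_2e^(3t)sin(4t)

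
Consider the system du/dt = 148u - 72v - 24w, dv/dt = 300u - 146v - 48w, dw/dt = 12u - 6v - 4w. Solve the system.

u(t) = c_1e^(4t) + 3c_2e^(-4t), v(t) = 2c_1e^(4t) + 6c_2e^(-4t) + c_3e^(-2t), w(t) = c_2e^(-4t) - 3c_3e^(-2t)

Coefficient matrix A = [[148, -72, -24], [300, -146, -48], [12, -6, -4]].
det(A - λI) = 0 gives eigenvalues λ = 4, -4, -2.
For λ=4: eigenvector (1,2,0).
For λ=-4: eigenvector (3,6,1).
For λ=-2: eigenvector (0,1,-3).
General solution: c_1e^(4t)(1,2,0) + c_2e^(-4t)(3,6,1) + c_3e^(-2t)(0,1,-3).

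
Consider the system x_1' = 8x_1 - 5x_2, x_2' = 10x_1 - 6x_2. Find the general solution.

x_1(t) = 2C_1e^(t)sin(t) + C_1e^(t)cos(t) + C_2e^(t)sin(t) - 2C_2e^(t)cos(t), x_2(t) = 3C_1e^(t)sin(t) + C_1e^(t)cos(t) + C_2e^(t)sin(t) - 3C_2e^(t)cos(t)

Coefficient matrix A = [[8, -5], [10, -6]].
Characteristic polynomial det(A - λI) = λ^2 - 2λ + 2 = 0.
Eigenvalues λ = 1 ± i (complex conjugate pair).
For λ=1+i: an eigenvector is (1,1) - i(2,3) = (1 - 2i, 1 - 3i).
A real fundamental pair from Re and Im of e^((1+i)t)v: X_1 = e^(t)(cos(t)·(1,1) + sin(t)·(2,3)), X_2 = e^(t)(sin(t)·(1,1) - cos(t)·(2,3)).
General solution: C_1X_1 + C_2X_2.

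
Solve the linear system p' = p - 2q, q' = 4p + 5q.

p(t) = C_1e^(3t)sin(2t) - C_2e^(3t)cos(2t), q(t) = -C_1e^(3t)sin(2t) - C_1e^(3t)cos(2t) - C_2e^(3t)sin(2t) + C_2e^(3t)cos(2t)

Coefficient matrix A = [[1, -2], [4, 5]].
Characteristic polynomial det(A - λI) = λ^2 - 6λ + 13 = 0.
Eigenvalues λ = 3 ± 2i (complex conjugate pair).
For λ=3+2i: an eigenvector is (0,-1) - i(1,-1) = (0 - i, -1 + i).
A real fundamental pair from Re and Im of e^((3+2i)t)v: X_1 = e^(3t)(cos(2t)·(0,-1) + sin(2t)·(1,-1)), X_2 = e^(3t)(sin(2t)·(0,-1) - cos(2t)·(1,-1)).
General solution: C_1X_1 + C_2X_2.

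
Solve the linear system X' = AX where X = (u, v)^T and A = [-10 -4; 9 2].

u(t) = -2K_1e^(-4t) - 2K_2te^(-4t) - K_2e^(-4t), v(t) = 3K_1e^(-4t) + 3K_2te^(-4t) + 2K_2e^(-4t)

Coefficient matrix A = [[-10, -4], [9, 2]].
Characteristic polynomial det(A - λI) = λ^2 + 8λ + 16 = 0.
Single eigenvalue λ = -4 with algebraic multiplicity 2.
Eigenvector v = (-2,3); generalized eigenvector w with (A-λI)w=v is (-1,2).
General solution: e^(-4t)[K_1·v + K_2·(t·v + w)].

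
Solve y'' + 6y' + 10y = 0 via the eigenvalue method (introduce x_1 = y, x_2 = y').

y(t) = K_1e^(-3t)cos(t) + K_2e^(-3t)sin(t)

Let x_1 = y, x_2 = y'. Then x_1' = x_2 and x_2' = -10x_1 - 6x_2.
A = [[0,1],[-10,-6]]; det(A-λI) = λ^2 + 6λ + 10.
Eigenvalues λ = -3 ± i.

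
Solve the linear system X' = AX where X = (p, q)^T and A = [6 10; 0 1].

Coefficient matrix A = [[6, 10], [0, 1]].
Characteristic polynomial det(A - λI) = λ^2 - 7λ + 6 = 0.
Eigenvalues λ = 1, 6.
For λ=1: (A-λI) row 1 is [5, 10], so an eigenvector is (2, -1).
For λ=6: (A-λI) row 1 is [0, 10], so an eigenvector is (-1, 0).
General solution: K_1e^(t)(2,-1) + K_2e^(6t)(-1,0).

p(t) = 2K_1e^(t) - K_2e^(6t), q(t) = -K_1e^(t)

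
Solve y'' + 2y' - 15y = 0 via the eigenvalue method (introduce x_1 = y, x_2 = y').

y(t) = K_1e^(3t) + K_2e^(-5t)

Let x_1 = y, x_2 = y'. Then x_1' = x_2 and x_2' = 15x_1 - 2x_2.
A = [[0,1],[15,-2]]; det(A-λI) = λ^2 + 2λ - 15.
Eigenvalues λ = 3, -5 with eigenvectors (1,3), (1,-5).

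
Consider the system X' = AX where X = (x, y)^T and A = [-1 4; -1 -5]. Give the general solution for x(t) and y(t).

Coefficient matrix A = [[-1, 4], [-1, -5]].
Characteristic polynomial det(A - λI) = λ^2 + 6λ + 9 = 0.
Single eigenvalue λ = -3 with algebraic multiplicity 2.
Eigenvector v = (-2,1); generalized eigenvector w with (A-λI)w=v is (1,-1).
General solution: e^(-3t)[c_1·v + c_2·(t·v + w)].

x(t) = -2c_1e^(-3t) - 2c_2te^(-3t) + c_2e^(-3t), y(t) = c_1e^(-3t) + c_2te^(-3t) - c_2e^(-3t)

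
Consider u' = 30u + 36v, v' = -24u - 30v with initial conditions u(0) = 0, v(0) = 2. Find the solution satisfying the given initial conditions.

Coefficient matrix A = [[30, 36], [-24, -30]].
Characteristic polynomial det(A - λI) = λ^2 - 36 = 0.
Eigenvalues λ = -6, 6.
For λ=-6: (A-λI) row 1 is [36, 36], so an eigenvector is (-1, 1).
For λ=6: (A-λI) row 1 is [24, 36], so an eigenvector is (3, -2).
General solution: C_1e^(-6t)(-1,1) + C_2e^(6t)(3,-2).
Applying u(0)=0, v(0)=2 gives C_1=6, C_2=2.

u(t) = 6e^(6t) - 6e^(-6t), v(t) = -4e^(6t) + 6e^(-6t)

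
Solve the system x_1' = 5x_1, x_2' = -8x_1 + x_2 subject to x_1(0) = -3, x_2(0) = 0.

x_1(t) = -3e^(5t), x_2(t) = 6e^(5t) - 6e^(t)

Coefficient matrix A = [[5, 0], [-8, 1]].
Characteristic polynomial det(A - λI) = λ^2 - 6λ + 5 = 0.
Eigenvalues λ = 1, 5.
For λ=1: (A-λI) row 1 is [4, 0], so an eigenvector is (0, -1).
For λ=5: (A-λI) row 2 is [-8, -4], so an eigenvector is (1, -2).
General solution: K_1e^(t)(0,-1) + K_2e^(5t)(1,-2).
Applying x_1(0)=-3, x_2(0)=0 gives K_1=6, K_2=-3.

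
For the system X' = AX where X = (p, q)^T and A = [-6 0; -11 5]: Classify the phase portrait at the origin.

saddle

A = [[-6,0],[-11,5]]; det(A-λI) = λ^2 + λ - 30.
λ = -6, 5: opposite signs.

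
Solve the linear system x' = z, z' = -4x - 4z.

Coefficient matrix A = [[0, 1], [-4, -4]].
Characteristic polynomial det(A - λI) = λ^2 + 4λ + 4 = 0.
Single eigenvalue λ = -2 with algebraic multiplicity 2.
Eigenvector v = (1,-2); generalized eigenvector w with (A-λI)w=v is (0,1).
General solution: e^(-2t)[c_1·v + c_2·(t·v + w)].

x(t) = c_1e^(-2t) + c_2te^(-2t), z(t) = -2c_1e^(-2t) - 2c_2te^(-2t) + c_2e^(-2t)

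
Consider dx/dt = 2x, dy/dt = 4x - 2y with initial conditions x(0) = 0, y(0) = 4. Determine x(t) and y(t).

x(t) = 0, y(t) = 4e^(-2t)

Coefficient matrix A = [[2, 0], [4, -2]].
Characteristic polynomial det(A - λI) = λ^2 - 4 = 0.
Eigenvalues λ = 2, -2.
For λ=2: (A-λI) row 2 is [4, -4], so an eigenvector is (1, 1).
For λ=-2: (A-λI) row 1 is [4, 0], so an eigenvector is (0, -1).
General solution: c_1e^(2t)(1,1) + c_2e^(-2t)(0,-1).
Applying x(0)=0, y(0)=4 gives c_1=0, c_2=-4.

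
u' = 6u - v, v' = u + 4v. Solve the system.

u(t) = -C_1e^(5t) - C_2te^(5t) - 3C_2e^(5t), v(t) = -C_1e^(5t) - C_2te^(5t) - 2C_2e^(5t)

Coefficient matrix A = [[6, -1], [1, 4]].
Characteristic polynomial det(A - λI) = λ^2 - 10λ + 25 = 0.
Single eigenvalue λ = 5 with algebraic multiplicity 2.
Eigenvector v = (-1,-1); generalized eigenvector w with (A-λI)w=v is (-3,-2).
General solution: e^(5t)[C_1·v + C_2·(t·v + w)].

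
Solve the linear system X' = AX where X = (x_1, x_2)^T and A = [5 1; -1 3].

Coefficient matrix A = [[5, 1], [-1, 3]].
Characteristic polynomial det(A - λI) = λ^2 - 8λ + 16 = 0.
Single eigenvalue λ = 4 with algebraic multiplicity 2.
Eigenvector v = (-1,1); generalized eigenvector w with (A-λI)w=v is (0,-1).
General solution: e^(4t)[c_1·v + c_2·(t·v + w)].

x_1(t) = -c_1e^(4t) - c_2te^(4t), x_2(t) = c_1e^(4t) + c_2te^(4t) - c_2e^(4t)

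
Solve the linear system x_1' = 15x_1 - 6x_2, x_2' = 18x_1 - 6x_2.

x_1(t) = -2C_1e^(6t) + C_2e^(3t), x_2(t) = -3C_1e^(6t) + 2C_2e^(3t)

Coefficient matrix A = [[15, -6], [18, -6]].
Characteristic polynomial det(A - λI) = λ^2 - 9λ + 18 = 0.
Eigenvalues λ = 6, 3.
For λ=6: (A-λI) row 1 is [9, -6], so an eigenvector is (-2, -3).
For λ=3: (A-λI) row 1 is [12, -6], so an eigenvector is (1, 2).
General solution: C_1e^(6t)(-2,-3) + C_2e^(3t)(1,2).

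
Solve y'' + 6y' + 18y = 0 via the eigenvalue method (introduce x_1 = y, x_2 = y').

y(t) = c_1e^(-3t)cos(3t) + c_2e^(-3t)sin(3t)

Let x_1 = y, x_2 = y'. Then x_1' = x_2 and x_2' = -18x_1 - 6x_2.
A = [[0,1],[-18,-6]]; det(A-λI) = λ^2 + 6λ + 18.
Eigenvalues λ = -3 ± 3i.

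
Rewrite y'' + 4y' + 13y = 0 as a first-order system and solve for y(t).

y(t) = C_1e^(-2t)cos(3t) + C_2e^(-2t)sin(3t)

Let x_1 = y, x_2 = y'. Then x_1' = x_2 and x_2' = -13x_1 - 4x_2.
A = [[0,1],[-13,-4]]; det(A-λI) = λ^2 + 4λ + 13.
Eigenvalues λ = -2 ± 3i.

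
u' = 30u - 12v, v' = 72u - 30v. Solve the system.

Coefficient matrix A = [[30, -12], [72, -30]].
Characteristic polynomial det(A - λI) = λ^2 - 36 = 0.
Eigenvalues λ = -6, 6.
For λ=-6: (A-λI) row 1 is [36, -12], so an eigenvector is (1, 3).
For λ=6: (A-λI) row 1 is [24, -12], so an eigenvector is (1, 2).
General solution: C_1e^(-6t)(1,3) + C_2e^(6t)(1,2).

u(t) = C_1e^(-6t) + C_2e^(6t), v(t) = 3C_1e^(-6t) + 2C_2e^(6t)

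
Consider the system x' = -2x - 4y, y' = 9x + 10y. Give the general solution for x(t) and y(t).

x(t) = -2K_1e^(4t) - 2K_2te^(4t) - K_2e^(4t), y(t) = 3K_1e^(4t) + 3K_2te^(4t) + 2K_2e^(4t)

Coefficient matrix A = [[-2, -4], [9, 10]].
Characteristic polynomial det(A - λI) = λ^2 - 8λ + 16 = 0.
Single eigenvalue λ = 4 with algebraic multiplicity 2.
Eigenvector v = (-2,3); generalized eigenvector w with (A-λI)w=v is (-1,2).
General solution: e^(4t)[K_1·v + K_2·(t·v + w)].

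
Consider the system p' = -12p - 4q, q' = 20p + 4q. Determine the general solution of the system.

p(t) = -K_1e^(-4t)sin(4t) + K_2e^(-4t)cos(4t), q(t) = 2K_1e^(-4t)sin(4t) + K_1e^(-4t)cos(4t) + K_2e^(-4t)sin(4t) - 2K_2e^(-4t)cos(4t)

Coefficient matrix A = [[-12, -4], [20, 4]].
Characteristic polynomial det(A - λI) = λ^2 + 8λ + 32 = 0.
Eigenvalues λ = -4 ± 4i (complex conjugate pair).
For λ=-4+4i: an eigenvector is (0,1) - i(-1,2) = (0 + i, 1 - 2i).
A real fundamental pair from Re and Im of e^((-4+4i)t)v: X_1 = e^(-4t)(cos(4t)·(0,1) + sin(4t)·(-1,2)), X_2 = e^(-4t)(sin(4t)·(0,1) - cos(4t)·(-1,2)).
General solution: K_1X_1 + K_2X_2.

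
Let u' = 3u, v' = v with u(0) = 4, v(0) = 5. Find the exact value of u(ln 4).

256

A = [[3,0],[0,1]]; eigenvalues λ = 1, 3.
Eigenvectors: (0,1) for λ=1, (-1,0) for λ=3.
From the initial condition, c_1 = 5, c_2 = -4.
u(ln 4) = (5)(4^1)(0) + (-4)(4^3)(-1) = 256.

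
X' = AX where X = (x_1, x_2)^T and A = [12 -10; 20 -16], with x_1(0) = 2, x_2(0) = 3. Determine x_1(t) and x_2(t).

Coefficient matrix A = [[12, -10], [20, -16]].
Characteristic polynomial det(A - λI) = λ^2 + 4λ + 8 = 0.
Eigenvalues λ = -2 ± 2i (complex conjugate pair).
For λ=-2+2i: an eigenvector is (2,3) - i(-1,-1) = (2 + i, 3 + i).
A real fundamental pair from Re and Im of e^((-2+2i)t)v: X_1 = e^(-2t)(cos(2t)·(2,3) + sin(2t)·(-1,-1)), X_2 = e^(-2t)(sin(2t)·(2,3) - cos(2t)·(-1,-1)).
General solution: C_1X_1 + C_2X_2.
Applying x_1(0)=2, x_2(0)=3 gives C_1=1, C_2=0.

x_1(t) = -e^(-2t)sin(2t) + 2e^(-2t)cos(2t), x_2(t) = -e^(-2t)sin(2t) + 3e^(-2t)cos(2t)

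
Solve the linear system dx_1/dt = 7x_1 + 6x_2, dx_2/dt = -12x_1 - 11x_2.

x_1(t) = -c_1e^(-5t) + c_2e^(t), x_2(t) = 2c_1e^(-5t) - c_2e^(t)

Coefficient matrix A = [[7, 6], [-12, -11]].
Characteristic polynomial det(A - λI) = λ^2 + 4λ - 5 = 0.
Eigenvalues λ = -5, 1.
For λ=-5: (A-λI) row 1 is [12, 6], so an eigenvector is (-1, 2).
For λ=1: (A-λI) row 1 is [6, 6], so an eigenvector is (1, -1).
General solution: c_1e^(-5t)(-1,2) + c_2e^(t)(1,-1).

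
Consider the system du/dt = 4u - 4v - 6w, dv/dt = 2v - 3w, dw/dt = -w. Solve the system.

Coefficient matrix A = [[4, -4, -6], [0, 2, -3], [0, 0, -1]].
det(A - λI) = 0 gives eigenvalues λ = 4, 2, -1.
For λ=4: eigenvector (1,0,0).
For λ=2: eigenvector (2,1,0).
For λ=-1: eigenvector (2,1,1).
General solution: C_1e^(4t)(1,0,0) + C_2e^(2t)(2,1,0) + C_3e^(-t)(2,1,1).

u(t) = C_1e^(4t) + 2C_2e^(2t) + 2C_3e^(-t), v(t) = C_2e^(2t) + C_3e^(-t), w(t) = C_3e^(-t)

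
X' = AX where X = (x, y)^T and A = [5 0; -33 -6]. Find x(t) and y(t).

x(t) = K_2e^(5t), y(t) = K_1e^(-6t) - 3K_2e^(5t)

Coefficient matrix A = [[5, 0], [-33, -6]].
Characteristic polynomial det(A - λI) = λ^2 + λ - 30 = 0.
Eigenvalues λ = -6, 5.
For λ=-6: (A-λI) row 1 is [11, 0], so an eigenvector is (0, 1).
For λ=5: (A-λI) row 2 is [-33, -11], so an eigenvector is (1, -3).
General solution: K_1e^(-6t)(0,1) + K_2e^(5t)(1,-3).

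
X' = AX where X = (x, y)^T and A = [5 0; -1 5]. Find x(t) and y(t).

Coefficient matrix A = [[5, 0], [-1, 5]].
Characteristic polynomial det(A - λI) = λ^2 - 10λ + 25 = 0.
Single eigenvalue λ = 5 with algebraic multiplicity 2.
Eigenvector v = (0,1); generalized eigenvector w with (A-λI)w=v is (-1,-2).
General solution: e^(5t)[K_1·v + K_2·(t·v + w)].

x(t) = -K_2e^(5t), y(t) = K_1e^(5t) + K_2te^(5t) - 2K_2e^(5t)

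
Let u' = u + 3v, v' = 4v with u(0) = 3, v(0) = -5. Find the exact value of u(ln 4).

-1248

A = [[1,3],[0,4]]; eigenvalues λ = 1, 4.
Eigenvectors: (-1,0) for λ=1, (1,1) for λ=4.
From the initial condition, c_1 = -8, c_2 = -5.
u(ln 4) = (-8)(4^1)(-1) + (-5)(4^4)(1) = -1248.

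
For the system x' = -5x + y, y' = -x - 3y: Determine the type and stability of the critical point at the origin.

stable improper node

A = [[-5,1],[-1,-3]]; det(A-λI) = λ^2 + 8λ + 16.
repeated λ = -4 with a single eigenvector.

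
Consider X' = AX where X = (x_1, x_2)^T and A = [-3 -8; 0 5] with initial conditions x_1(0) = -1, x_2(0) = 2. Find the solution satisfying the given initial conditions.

x_1(t) = -2e^(5t) + e^(-3t), x_2(t) = 2e^(5t)

Coefficient matrix A = [[-3, -8], [0, 5]].
Characteristic polynomial det(A - λI) = λ^2 - 2λ - 15 = 0.
Eigenvalues λ = -3, 5.
For λ=-3: (A-λI) row 1 is [0, -8], so an eigenvector is (-1, 0).
For λ=5: (A-λI) row 1 is [-8, -8], so an eigenvector is (1, -1).
General solution: C_1e^(-3t)(-1,0) + C_2e^(5t)(1,-1).
Applying x_1(0)=-1, x_2(0)=2 gives C_1=-1, C_2=-2.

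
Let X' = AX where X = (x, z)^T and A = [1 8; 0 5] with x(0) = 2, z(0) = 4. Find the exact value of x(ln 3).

A = [[1,8],[0,5]]; eigenvalues λ = 5, 1.
Eigenvectors: (-2,-1) for λ=5, (1,0) for λ=1.
From the initial condition, c_1 = -4, c_2 = -6.
x(ln 3) = (-4)(3^5)(-2) + (-6)(3^1)(1) = 1926.

1926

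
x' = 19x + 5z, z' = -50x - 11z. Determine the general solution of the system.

Coefficient matrix A = [[19, 5], [-50, -11]].
Characteristic polynomial det(A - λI) = λ^2 - 8λ + 41 = 0.
Eigenvalues λ = 4 ± 5i (complex conjugate pair).
For λ=4+5i: an eigenvector is (1,-3) - i(0,-1) = (1, -3 + i).
A real fundamental pair from Re and Im of e^((4+5i)t)v: X_1 = e^(4t)(cos(5t)·(1,-3) + sin(5t)·(0,-1)), X_2 = e^(4t)(sin(5t)·(1,-3) - cos(5t)·(0,-1)).
General solution: c_1X_1 + c_2X_2.

x(t) = c_1e^(4t)cos(5t) + c_2e^(4t)sin(5t), z(t) = -c_1e^(4t)sin(5t) - 3c_1e^(4t)cos(5t) - 3c_2e^(4t)sin(5t) + c_2e^(4t)cos(5t)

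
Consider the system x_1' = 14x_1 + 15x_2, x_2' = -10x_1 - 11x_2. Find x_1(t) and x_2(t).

Coefficient matrix A = [[14, 15], [-10, -11]].
Characteristic polynomial det(A - λI) = λ^2 - 3λ - 4 = 0.
Eigenvalues λ = -1, 4.
For λ=-1: (A-λI) row 1 is [15, 15], so an eigenvector is (1, -1).
For λ=4: (A-λI) row 1 is [10, 15], so an eigenvector is (3, -2).
General solution: K_1e^(-t)(1,-1) + K_2e^(4t)(3,-2).

x_1(t) = K_1e^(-t) + 3K_2e^(4t), x_2(t) = -K_1e^(-t) - 2K_2e^(4t)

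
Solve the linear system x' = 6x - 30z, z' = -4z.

x(t) = -3C_1e^(-4t) - C_2e^(6t), z(t) = -C_1e^(-4t)

Coefficient matrix A = [[6, -30], [0, -4]].
Characteristic polynomial det(A - λI) = λ^2 - 2λ - 24 = 0.
Eigenvalues λ = -4, 6.
For λ=-4: (A-λI) row 1 is [10, -30], so an eigenvector is (-3, -1).
For λ=6: (A-λI) row 1 is [0, -30], so an eigenvector is (-1, 0).
General solution: C_1e^(-4t)(-3,-1) + C_2e^(6t)(-1,0).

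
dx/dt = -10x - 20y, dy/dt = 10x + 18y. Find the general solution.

x(t) = -c_1e^(4t)sin(2t) + 3c_1e^(4t)cos(2t) + 3c_2e^(4t)sin(2t) + c_2e^(4t)cos(2t), y(t) = c_1e^(4t)sin(2t) - 2c_1e^(4t)cos(2t) - 2c_2e^(4t)sin(2t) - c_2e^(4t)cos(2t)

Coefficient matrix A = [[-10, -20], [10, 18]].
Characteristic polynomial det(A - λI) = λ^2 - 8λ + 20 = 0.
Eigenvalues λ = 4 ± 2i (complex conjugate pair).
For λ=4+2i: an eigenvector is (3,-2) - i(-1,1) = (3 + i, -2 - i).
A real fundamental pair from Re and Im of e^((4+2i)t)v: X_1 = e^(4t)(cos(2t)·(3,-2) + sin(2t)·(-1,1)), X_2 = e^(4t)(sin(2t)·(3,-2) - cos(2t)·(-1,1)).
General solution: c_1X_1 + c_2X_2.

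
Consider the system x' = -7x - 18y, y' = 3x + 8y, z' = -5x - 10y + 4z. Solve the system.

x(t) = -2K_2e^(2t) + 3K_3e^(-t), y(t) = K_2e^(2t) - K_3e^(-t), z(t) = K_1e^(4t) + K_3e^(-t)

Coefficient matrix A = [[-7, -18, 0], [3, 8, 0], [-5, -10, 4]].
det(A - λI) = 0 gives eigenvalues λ = 4, 2, -1.
For λ=4: eigenvector (0,0,1).
For λ=2: eigenvector (-2,1,0).
For λ=-1: eigenvector (3,-1,1).
General solution: K_1e^(4t)(0,0,1) + K_2e^(2t)(-2,1,0) + K_3e^(-t)(3,-1,1).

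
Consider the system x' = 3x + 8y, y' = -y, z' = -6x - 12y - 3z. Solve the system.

x(t) = -2K_1e^(-t) + K_2e^(3t), y(t) = K_1e^(-t), z(t) = -K_2e^(3t) + K_3e^(-3t)

Coefficient matrix A = [[3, 8, 0], [0, -1, 0], [-6, -12, -3]].
det(A - λI) = 0 gives eigenvalues λ = -1, 3, -3.
For λ=-1: eigenvector (-2,1,0).
For λ=3: eigenvector (1,0,-1).
For λ=-3: eigenvector (0,0,1).
General solution: K_1e^(-t)(-2,1,0) + K_2e^(3t)(1,0,-1) + K_3e^(-3t)(0,0,1).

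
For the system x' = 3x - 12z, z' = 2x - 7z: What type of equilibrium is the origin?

stable node

A = [[3,-12],[2,-7]]; det(A-λI) = λ^2 + 4λ + 3.
λ = -1, -3: both negative.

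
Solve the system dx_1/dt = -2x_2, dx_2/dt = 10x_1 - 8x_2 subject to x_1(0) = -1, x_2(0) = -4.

Coefficient matrix A = [[0, -2], [10, -8]].
Characteristic polynomial det(A - λI) = λ^2 + 8λ + 20 = 0.
Eigenvalues λ = -4 ± 2i (complex conjugate pair).
For λ=-4+2i: an eigenvector is (0,1) - i(-1,-2) = (0 + i, 1 + 2i).
A real fundamental pair from Re and Im of e^((-4+2i)t)v: X_1 = e^(-4t)(cos(2t)·(0,1) + sin(2t)·(-1,-2)), X_2 = e^(-4t)(sin(2t)·(0,1) - cos(2t)·(-1,-2)).
General solution: C_1X_1 + C_2X_2.
Applying x_1(0)=-1, x_2(0)=-4 gives C_1=-2, C_2=-1.

x_1(t) = 2e^(-4t)sin(2t) - e^(-4t)cos(2t), x_2(t) = 3e^(-4t)sin(2t) - 4e^(-4t)cos(2t)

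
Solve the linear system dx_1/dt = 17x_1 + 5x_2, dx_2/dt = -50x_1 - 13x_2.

x_1(t) = -c_1e^(2t)sin(5t) + c_2e^(2t)cos(5t), x_2(t) = 3c_1e^(2t)sin(5t) - c_1e^(2t)cos(5t) - c_2e^(2t)sin(5t) - 3c_2e^(2t)cos(5t)

Coefficient matrix A = [[17, 5], [-50, -13]].
Characteristic polynomial det(A - λI) = λ^2 - 4λ + 29 = 0.
Eigenvalues λ = 2 ± 5i (complex conjugate pair).
For λ=2+5i: an eigenvector is (0,-1) - i(-1,3) = (0 + i, -1 - 3i).
A real fundamental pair from Re and Im of e^((2+5i)t)v: X_1 = e^(2t)(cos(5t)·(0,-1) + sin(5t)·(-1,3)), X_2 = e^(2t)(sin(5t)·(0,-1) - cos(5t)·(-1,3)).
General solution: c_1X_1 + c_2X_2.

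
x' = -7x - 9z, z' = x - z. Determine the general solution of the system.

x(t) = -3K_1e^(-4t) - 3K_2te^(-4t) + K_2e^(-4t), z(t) = K_1e^(-4t) + K_2te^(-4t)

Coefficient matrix A = [[-7, -9], [1, -1]].
Characteristic polynomial det(A - λI) = λ^2 + 8λ + 16 = 0.
Single eigenvalue λ = -4 with algebraic multiplicity 2.
Eigenvector v = (-3,1); generalized eigenvector w with (A-λI)w=v is (1,0).
General solution: e^(-4t)[K_1·v + K_2·(t·v + w)].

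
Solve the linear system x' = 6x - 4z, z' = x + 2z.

x(t) = -2c_1e^(4t) - 2c_2te^(4t) + 3c_2e^(4t), z(t) = -c_1e^(4t) - c_2te^(4t) + 2c_2e^(4t)

Coefficient matrix A = [[6, -4], [1, 2]].
Characteristic polynomial det(A - λI) = λ^2 - 8λ + 16 = 0.
Single eigenvalue λ = 4 with algebraic multiplicity 2.
Eigenvector v = (-2,-1); generalized eigenvector w with (A-λI)w=v is (3,2).
General solution: e^(4t)[c_1·v + c_2·(t·v + w)].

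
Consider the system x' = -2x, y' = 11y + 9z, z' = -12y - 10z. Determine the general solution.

x(t) = K_1e^(-2t), y(t) = K_2e^(2t) - 3K_3e^(-t), z(t) = -K_2e^(2t) + 4K_3e^(-t)

Coefficient matrix A = [[-2, 0, 0], [0, 11, 9], [0, -12, -10]].
det(A - λI) = 0 gives eigenvalues λ = -2, 2, -1.
For λ=-2: eigenvector (1,0,0).
For λ=2: eigenvector (0,1,-1).
For λ=-1: eigenvector (0,-3,4).
General solution: K_1e^(-2t)(1,0,0) + K_2e^(2t)(0,1,-1) + K_3e^(-t)(0,-3,4).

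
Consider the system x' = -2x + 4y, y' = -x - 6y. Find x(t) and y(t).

Coefficient matrix A = [[-2, 4], [-1, -6]].
Characteristic polynomial det(A - λI) = λ^2 + 8λ + 16 = 0.
Single eigenvalue λ = -4 with algebraic multiplicity 2.
Eigenvector v = (-2,1); generalized eigenvector w with (A-λI)w=v is (-3,1).
General solution: e^(-4t)[K_1·v + K_2·(t·v + w)].

x(t) = -2K_1e^(-4t) - 2K_2te^(-4t) - 3K_2e^(-4t), y(t) = K_1e^(-4t) + K_2te^(-4t) + K_2e^(-4t)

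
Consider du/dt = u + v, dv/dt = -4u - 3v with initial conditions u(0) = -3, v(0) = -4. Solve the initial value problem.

Coefficient matrix A = [[1, 1], [-4, -3]].
Characteristic polynomial det(A - λI) = λ^2 + 2λ + 1 = 0.
Single eigenvalue λ = -1 with algebraic multiplicity 2.
Eigenvector v = (-1,2); generalized eigenvector w with (A-λI)w=v is (1,-3).
General solution: e^(-t)[K_1·v + K_2·(t·v + w)].
Applying u(0)=-3, v(0)=-4 gives K_1=13, K_2=10.

u(t) = -10te^(-t) - 3e^(-t), v(t) = 20te^(-t) - 4e^(-t)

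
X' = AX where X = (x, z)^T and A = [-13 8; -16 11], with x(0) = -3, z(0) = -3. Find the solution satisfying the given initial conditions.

x(t) = -3e^(-5t), z(t) = -3e^(-5t)

Coefficient matrix A = [[-13, 8], [-16, 11]].
Characteristic polynomial det(A - λI) = λ^2 + 2λ - 15 = 0.
Eigenvalues λ = -5, 3.
For λ=-5: (A-λI) row 1 is [-8, 8], so an eigenvector is (1, 1).
For λ=3: (A-λI) row 1 is [-16, 8], so an eigenvector is (1, 2).
General solution: c_1e^(-5t)(1,1) + c_2e^(3t)(1,2).
Applying x(0)=-3, z(0)=-3 gives c_1=-3, c_2=0.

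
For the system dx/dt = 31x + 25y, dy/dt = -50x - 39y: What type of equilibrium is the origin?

A = [[31,25],[-50,-39]]; det(A-λI) = λ^2 + 8λ + 41.
λ = -4 ± 5i: negative real part.

stable spiral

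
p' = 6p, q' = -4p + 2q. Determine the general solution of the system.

p(t) = c_2e^(6t), q(t) = -c_1e^(2t) - c_2e^(6t)

Coefficient matrix A = [[6, 0], [-4, 2]].
Characteristic polynomial det(A - λI) = λ^2 - 8λ + 12 = 0.
Eigenvalues λ = 2, 6.
For λ=2: (A-λI) row 1 is [4, 0], so an eigenvector is (0, -1).
For λ=6: (A-λI) row 2 is [-4, -4], so an eigenvector is (1, -1).
General solution: c_1e^(2t)(0,-1) + c_2e^(6t)(1,-1).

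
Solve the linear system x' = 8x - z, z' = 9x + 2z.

Coefficient matrix A = [[8, -1], [9, 2]].
Characteristic polynomial det(A - λI) = λ^2 - 10λ + 25 = 0.
Single eigenvalue λ = 5 with algebraic multiplicity 2.
Eigenvector v = (1,3); generalized eigenvector w with (A-λI)w=v is (1,2).
General solution: e^(5t)[c_1·v + c_2·(t·v + w)].

x(t) = c_1e^(5t) + c_2te^(5t) + c_2e^(5t), z(t) = 3c_1e^(5t) + 3c_2te^(5t) + 2c_2e^(5t)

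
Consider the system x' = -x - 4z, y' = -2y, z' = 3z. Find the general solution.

x(t) = C_1e^(-t) - C_3e^(3t), y(t) = C_2e^(-2t), z(t) = C_3e^(3t)

Coefficient matrix A = [[-1, 0, -4], [0, -2, 0], [0, 0, 3]].
det(A - λI) = 0 gives eigenvalues λ = -1, -2, 3.
For λ=-1: eigenvector (1,0,0).
For λ=-2: eigenvector (0,1,0).
For λ=3: eigenvector (-1,0,1).
General solution: C_1e^(-t)(1,0,0) + C_2e^(-2t)(0,1,0) + C_3e^(3t)(-1,0,1).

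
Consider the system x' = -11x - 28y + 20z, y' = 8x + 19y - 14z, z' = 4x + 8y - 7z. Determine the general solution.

Coefficient matrix A = [[-11, -28, 20], [8, 19, -14], [4, 8, -7]].
det(A - λI) = 0 gives eigenvalues λ = 3, -3, 1.
For λ=3: eigenvector (-2,1,0).
For λ=-3: eigenvector (1,-1,-1).
For λ=1: eigenvector (4,-1,1).
General solution: c_1e^(3t)(-2,1,0) + c_2e^(-3t)(1,-1,-1) + c_3e^(t)(4,-1,1).

x(t) = -2c_1e^(3t) + c_2e^(-3t) + 4c_3e^(t), y(t) = c_1e^(3t) - c_2e^(-3t) - c_3e^(t), z(t) = -c_2e^(-3t) + c_3e^(t)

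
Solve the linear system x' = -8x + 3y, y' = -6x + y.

x(t) = -K_1e^(-2t) - K_2e^(-5t), y(t) = -2K_1e^(-2t) - K_2e^(-5t)

Coefficient matrix A = [[-8, 3], [-6, 1]].
Characteristic polynomial det(A - λI) = λ^2 + 7λ + 10 = 0.
Eigenvalues λ = -2, -5.
For λ=-2: (A-λI) row 1 is [-6, 3], so an eigenvector is (-1, -2).
For λ=-5: (A-λI) row 1 is [-3, 3], so an eigenvector is (-1, -1).
General solution: K_1e^(-2t)(-1,-2) + K_2e^(-5t)(-1,-1).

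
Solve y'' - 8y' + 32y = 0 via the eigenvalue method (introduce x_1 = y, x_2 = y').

y(t) = c_1e^(4t)cos(4t) + c_2e^(4t)sin(4t)

Let x_1 = y, x_2 = y'. Then x_1' = x_2 and x_2' = -32x_1 + 8x_2.
A = [[0,1],[-32,8]]; det(A-λI) = λ^2 - 8λ + 32.
Eigenvalues λ = 4 ± 4i.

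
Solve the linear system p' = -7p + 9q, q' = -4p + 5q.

p(t) = 3C_1e^(-t) + 3C_2te^(-t) - 2C_2e^(-t), q(t) = 2C_1e^(-t) + 2C_2te^(-t) - C_2e^(-t)

Coefficient matrix A = [[-7, 9], [-4, 5]].
Characteristic polynomial det(A - λI) = λ^2 + 2λ + 1 = 0.
Single eigenvalue λ = -1 with algebraic multiplicity 2.
Eigenvector v = (3,2); generalized eigenvector w with (A-λI)w=v is (-2,-1).
General solution: e^(-t)[C_1·v + C_2·(t·v + w)].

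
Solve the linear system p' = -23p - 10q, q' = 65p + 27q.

Coefficient matrix A = [[-23, -10], [65, 27]].
Characteristic polynomial det(A - λI) = λ^2 - 4λ + 29 = 0.
Eigenvalues λ = 2 ± 5i (complex conjugate pair).
For λ=2+5i: an eigenvector is (1,-3) - i(1,-2) = (1 - i, -3 + 2i).
A real fundamental pair from Re and Im of e^((2+5i)t)v: X_1 = e^(2t)(cos(5t)·(1,-3) + sin(5t)·(1,-2)), X_2 = e^(2t)(sin(5t)·(1,-3) - cos(5t)·(1,-2)).
General solution: K_1X_1 + K_2X_2.

p(t) = K_1e^(2t)sin(5t) + K_1e^(2t)cos(5t) + K_2e^(2t)sin(5t) - K_2e^(2t)cos(5t), q(t) = -2K_1e^(2t)sin(5t) - 3K_1e^(2t)cos(5t) - 3K_2e^(2t)sin(5t) + 2K_2e^(2t)cos(5t)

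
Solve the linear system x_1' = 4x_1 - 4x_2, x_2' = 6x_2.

Coefficient matrix A = [[4, -4], [0, 6]].
Characteristic polynomial det(A - λI) = λ^2 - 10λ + 24 = 0.
Eigenvalues λ = 4, 6.
For λ=4: (A-λI) row 1 is [0, -4], so an eigenvector is (-1, 0).
For λ=6: (A-λI) row 1 is [-2, -4], so an eigenvector is (-2, 1).
General solution: c_1e^(4t)(-1,0) + c_2e^(6t)(-2,1).

x_1(t) = -c_1e^(4t) - 2c_2e^(6t), x_2(t) = c_2e^(6t)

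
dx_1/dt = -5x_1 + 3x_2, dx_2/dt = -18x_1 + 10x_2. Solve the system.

Coefficient matrix A = [[-5, 3], [-18, 10]].
Characteristic polynomial det(A - λI) = λ^2 - 5λ + 4 = 0.
Eigenvalues λ = 4, 1.
For λ=4: (A-λI) row 1 is [-9, 3], so an eigenvector is (-1, -3).
For λ=1: (A-λI) row 1 is [-6, 3], so an eigenvector is (1, 2).
General solution: K_1e^(4t)(-1,-3) + K_2e^(t)(1,2).

x_1(t) = -K_1e^(4t) + K_2e^(t), x_2(t) = -3K_1e^(4t) + 2K_2e^(t)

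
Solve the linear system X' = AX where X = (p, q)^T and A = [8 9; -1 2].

Coefficient matrix A = [[8, 9], [-1, 2]].
Characteristic polynomial det(A - λI) = λ^2 - 10λ + 25 = 0.
Single eigenvalue λ = 5 with algebraic multiplicity 2.
Eigenvector v = (-3,1); generalized eigenvector w with (A-λI)w=v is (-1,0).
General solution: e^(5t)[K_1·v + K_2·(t·v + w)].

p(t) = -3K_1e^(5t) - 3K_2te^(5t) - K_2e^(5t), q(t) = K_1e^(5t) + K_2te^(5t)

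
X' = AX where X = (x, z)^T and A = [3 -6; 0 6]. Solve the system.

x(t) = -c_1e^(3t) - 2c_2e^(6t), z(t) = c_2e^(6t)

Coefficient matrix A = [[3, -6], [0, 6]].
Characteristic polynomial det(A - λI) = λ^2 - 9λ + 18 = 0.
Eigenvalues λ = 3, 6.
For λ=3: (A-λI) row 1 is [0, -6], so an eigenvector is (-1, 0).
For λ=6: (A-λI) row 1 is [-3, -6], so an eigenvector is (-2, 1).
General solution: c_1e^(3t)(-1,0) + c_2e^(6t)(-2,1).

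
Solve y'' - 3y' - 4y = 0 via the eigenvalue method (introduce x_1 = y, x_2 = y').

Let x_1 = y, x_2 = y'. Then x_1' = x_2 and x_2' = 4x_1 + 3x_2.
A = [[0,1],[4,3]]; det(A-λI) = λ^2 - 3λ - 4.
Eigenvalues λ = 4, -1 with eigenvectors (1,4), (1,-1).

y(t) = K_1e^(4t) + K_2e^(-t)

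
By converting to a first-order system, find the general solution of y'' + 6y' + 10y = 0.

Let x_1 = y, x_2 = y'. Then x_1' = x_2 and x_2' = -10x_1 - 6x_2.
A = [[0,1],[-10,-6]]; det(A-λI) = λ^2 + 6λ + 10.
Eigenvalues λ = -3 ± i.

y(t) = c_1e^(-3t)cos(t) + c_2e^(-3t)sin(t)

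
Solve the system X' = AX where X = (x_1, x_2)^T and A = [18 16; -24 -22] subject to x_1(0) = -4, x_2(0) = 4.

x_1(t) = -4e^(2t), x_2(t) = 4e^(2t)

Coefficient matrix A = [[18, 16], [-24, -22]].
Characteristic polynomial det(A - λI) = λ^2 + 4λ - 12 = 0.
Eigenvalues λ = 2, -6.
For λ=2: (A-λI) row 1 is [16, 16], so an eigenvector is (1, -1).
For λ=-6: (A-λI) row 1 is [24, 16], so an eigenvector is (2, -3).
General solution: K_1e^(2t)(1,-1) + K_2e^(-6t)(2,-3).
Applying x_1(0)=-4, x_2(0)=4 gives K_1=-4, K_2=0.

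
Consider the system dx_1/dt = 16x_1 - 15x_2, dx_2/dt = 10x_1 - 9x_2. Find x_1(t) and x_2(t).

Coefficient matrix A = [[16, -15], [10, -9]].
Characteristic polynomial det(A - λI) = λ^2 - 7λ + 6 = 0.
Eigenvalues λ = 1, 6.
For λ=1: (A-λI) row 1 is [15, -15], so an eigenvector is (1, 1).
For λ=6: (A-λI) row 1 is [10, -15], so an eigenvector is (-3, -2).
General solution: C_1e^(t)(1,1) + C_2e^(6t)(-3,-2).

x_1(t) = C_1e^(t) - 3C_2e^(6t), x_2(t) = C_1e^(t) - 2C_2e^(6t)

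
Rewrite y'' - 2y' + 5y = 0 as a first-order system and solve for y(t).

Let x_1 = y, x_2 = y'. Then x_1' = x_2 and x_2' = -5x_1 + 2x_2.
A = [[0,1],[-5,2]]; det(A-λI) = λ^2 - 2λ + 5.
Eigenvalues λ = 1 ± 2i.

y(t) = K_1e^(t)cos(2t) + K_2e^(t)sin(2t)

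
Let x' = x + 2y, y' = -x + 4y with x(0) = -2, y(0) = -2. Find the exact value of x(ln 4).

A = [[1,2],[-1,4]]; eigenvalues λ = 3, 2.
Eigenvectors: (1,1) for λ=3, (-2,-1) for λ=2.
From the initial condition, c_1 = -2, c_2 = 0.
x(ln 4) = (-2)(4^3)(1) + (0)(4^2)(-2) = -128.

-128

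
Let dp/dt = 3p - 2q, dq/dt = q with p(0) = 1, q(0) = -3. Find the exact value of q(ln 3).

-9

A = [[3,-2],[0,1]]; eigenvalues λ = 1, 3.
Eigenvectors: (-1,-1) for λ=1, (1,0) for λ=3.
From the initial condition, c_1 = 3, c_2 = 4.
q(ln 3) = (3)(3^1)(-1) + (4)(3^3)(0) = -9.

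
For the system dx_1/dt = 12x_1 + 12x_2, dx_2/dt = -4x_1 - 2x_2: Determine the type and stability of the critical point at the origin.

unstable node

A = [[12,12],[-4,-2]]; det(A-λI) = λ^2 - 10λ + 24.
λ = 4, 6: both positive.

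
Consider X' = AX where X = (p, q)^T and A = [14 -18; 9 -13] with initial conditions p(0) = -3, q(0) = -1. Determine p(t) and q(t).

Coefficient matrix A = [[14, -18], [9, -13]].
Characteristic polynomial det(A - λI) = λ^2 - λ - 20 = 0.
Eigenvalues λ = -4, 5.
For λ=-4: (A-λI) row 1 is [18, -18], so an eigenvector is (-1, -1).
For λ=5: (A-λI) row 1 is [9, -18], so an eigenvector is (-2, -1).
General solution: K_1e^(-4t)(-1,-1) + K_2e^(5t)(-2,-1).
Applying p(0)=-3, q(0)=-1 gives K_1=-1, K_2=2.

p(t) = -4e^(5t) + e^(-4t), q(t) = -2e^(5t) + e^(-4t)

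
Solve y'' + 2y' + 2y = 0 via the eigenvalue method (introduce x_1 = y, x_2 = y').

y(t) = C_1e^(-t)cos(t) + C_2e^(-t)sin(t)

Let x_1 = y, x_2 = y'. Then x_1' = x_2 and x_2' = -2x_1 - 2x_2.
A = [[0,1],[-2,-2]]; det(A-λI) = λ^2 + 2λ + 2.
Eigenvalues λ = -1 ± i.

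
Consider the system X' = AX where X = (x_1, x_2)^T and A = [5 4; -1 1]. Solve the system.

x_1(t) = -2C_1e^(3t) - 2C_2te^(3t) + 3C_2e^(3t), x_2(t) = C_1e^(3t) + C_2te^(3t) - 2C_2e^(3t)

Coefficient matrix A = [[5, 4], [-1, 1]].
Characteristic polynomial det(A - λI) = λ^2 - 6λ + 9 = 0.
Single eigenvalue λ = 3 with algebraic multiplicity 2.
Eigenvector v = (-2,1); generalized eigenvector w with (A-λI)w=v is (3,-2).
General solution: e^(3t)[C_1·v + C_2·(t·v + w)].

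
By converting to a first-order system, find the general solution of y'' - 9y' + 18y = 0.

Let x_1 = y, x_2 = y'. Then x_1' = x_2 and x_2' = -18x_1 + 9x_2.
A = [[0,1],[-18,9]]; det(A-λI) = λ^2 - 9λ + 18.
Eigenvalues λ = 3, 6 with eigenvectors (1,3), (1,6).

y(t) = K_1e^(3t) + K_2e^(6t)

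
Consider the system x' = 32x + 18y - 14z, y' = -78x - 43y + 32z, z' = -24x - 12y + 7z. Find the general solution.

Coefficient matrix A = [[32, 18, -14], [-78, -43, 32], [-24, -12, 7]].
det(A - λI) = 0 gives eigenvalues λ = -4, 1, -1.
For λ=-4: eigenvector (1,-2,0).
For λ=1: eigenvector (-2,5,2).
For λ=-1: eigenvector (2,-6,-3).
General solution: c_1e^(-4t)(1,-2,0) + c_2e^(t)(-2,5,2) + c_3e^(-t)(2,-6,-3).

x(t) = c_1e^(-4t) - 2c_2e^(t) + 2c_3e^(-t), y(t) = -2c_1e^(-4t) + 5c_2e^(t) - 6c_3e^(-t), z(t) = 2c_2e^(t) - 3c_3e^(-t)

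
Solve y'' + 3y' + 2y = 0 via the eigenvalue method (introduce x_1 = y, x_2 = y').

y(t) = K_1e^(-2t) + K_2e^(-t)

Let x_1 = y, x_2 = y'. Then x_1' = x_2 and x_2' = -2x_1 - 3x_2.
A = [[0,1],[-2,-3]]; det(A-λI) = λ^2 + 3λ + 2.
Eigenvalues λ = -2, -1 with eigenvectors (1,-2), (1,-1).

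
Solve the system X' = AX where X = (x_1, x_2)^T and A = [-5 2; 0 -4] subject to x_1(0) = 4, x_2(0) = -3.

Coefficient matrix A = [[-5, 2], [0, -4]].
Characteristic polynomial det(A - λI) = λ^2 + 9λ + 20 = 0.
Eigenvalues λ = -5, -4.
For λ=-5: (A-λI) row 1 is [0, 2], so an eigenvector is (-1, 0).
For λ=-4: (A-λI) row 1 is [-1, 2], so an eigenvector is (2, 1).
General solution: K_1e^(-5t)(-1,0) + K_2e^(-4t)(2,1).
Applying x_1(0)=4, x_2(0)=-3 gives K_1=-10, K_2=-3.

x_1(t) = -6e^(-4t) + 10e^(-5t), x_2(t) = -3e^(-4t)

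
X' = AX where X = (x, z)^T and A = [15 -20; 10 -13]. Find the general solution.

Coefficient matrix A = [[15, -20], [10, -13]].
Characteristic polynomial det(A - λI) = λ^2 - 2λ + 5 = 0.
Eigenvalues λ = 1 ± 2i (complex conjugate pair).
For λ=1+2i: an eigenvector is (-3,-2) - i(-1,-1) = (-3 + i, -2 + i).
A real fundamental pair from Re and Im of e^((1+2i)t)v: X_1 = e^(t)(cos(2t)·(-3,-2) + sin(2t)·(-1,-1)), X_2 = e^(t)(sin(2t)·(-3,-2) - cos(2t)·(-1,-1)).
General solution: C_1X_1 + C_2X_2.

x(t) = -C_1e^(t)sin(2t) - 3C_1e^(t)cos(2t) - 3C_2e^(t)sin(2t) + C_2e^(t)cos(2t), z(t) = -C_1e^(t)sin(2t) - 2C_1e^(t)cos(2t) - 2C_2e^(t)sin(2t) + C_2e^(t)cos(2t)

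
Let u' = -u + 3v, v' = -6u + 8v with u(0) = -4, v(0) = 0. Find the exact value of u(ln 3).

900

A = [[-1,3],[-6,8]]; eigenvalues λ = 2, 5.
Eigenvectors: (-1,-1) for λ=2, (-1,-2) for λ=5.
From the initial condition, c_1 = 8, c_2 = -4.
u(ln 3) = (8)(3^2)(-1) + (-4)(3^5)(-1) = 900.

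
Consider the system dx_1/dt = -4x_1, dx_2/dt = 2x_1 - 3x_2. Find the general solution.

Coefficient matrix A = [[-4, 0], [2, -3]].
Characteristic polynomial det(A - λI) = λ^2 + 7λ + 12 = 0.
Eigenvalues λ = -3, -4.
For λ=-3: (A-λI) row 1 is [-1, 0], so an eigenvector is (0, -1).
For λ=-4: (A-λI) row 2 is [2, 1], so an eigenvector is (1, -2).
General solution: K_1e^(-3t)(0,-1) + K_2e^(-4t)(1,-2).

x_1(t) = K_2e^(-4t), x_2(t) = -K_1e^(-3t) - 2K_2e^(-4t)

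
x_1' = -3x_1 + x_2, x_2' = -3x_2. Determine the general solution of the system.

Coefficient matrix A = [[-3, 1], [0, -3]].
Characteristic polynomial det(A - λI) = λ^2 + 6λ + 9 = 0.
Single eigenvalue λ = -3 with algebraic multiplicity 2.
Eigenvector v = (1,0); generalized eigenvector w with (A-λI)w=v is (2,1).
General solution: e^(-3t)[C_1·v + C_2·(t·v + w)].

x_1(t) = C_1e^(-3t) + C_2te^(-3t) + 2C_2e^(-3t), x_2(t) = C_2e^(-3t)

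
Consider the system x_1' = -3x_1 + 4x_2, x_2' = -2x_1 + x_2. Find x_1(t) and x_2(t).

x_1(t) = K_1e^(-t)sin(2t) - K_1e^(-t)cos(2t) - K_2e^(-t)sin(2t) - K_2e^(-t)cos(2t), x_2(t) = K_1e^(-t)sin(2t) - K_2e^(-t)cos(2t)

Coefficient matrix A = [[-3, 4], [-2, 1]].
Characteristic polynomial det(A - λI) = λ^2 + 2λ + 5 = 0.
Eigenvalues λ = -1 ± 2i (complex conjugate pair).
For λ=-1+2i: an eigenvector is (-1,0) - i(1,1) = (-1 - i, 0 - i).
A real fundamental pair from Re and Im of e^((-1+2i)t)v: X_1 = e^(-t)(cos(2t)·(-1,0) + sin(2t)·(1,1)), X_2 = e^(-t)(sin(2t)·(-1,0) - cos(2t)·(1,1)).
General solution: K_1X_1 + K_2X_2.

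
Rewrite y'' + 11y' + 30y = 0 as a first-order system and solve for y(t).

y(t) = c_1e^(-6t) + c_2e^(-5t)

Let x_1 = y, x_2 = y'. Then x_1' = x_2 and x_2' = -30x_1 - 11x_2.
A = [[0,1],[-30,-11]]; det(A-λI) = λ^2 + 11λ + 30.
Eigenvalues λ = -6, -5 with eigenvectors (1,-6), (1,-5).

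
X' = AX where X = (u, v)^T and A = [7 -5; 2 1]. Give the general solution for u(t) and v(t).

u(t) = -K_1e^(4t)sin(t) - 2K_1e^(4t)cos(t) - 2K_2e^(4t)sin(t) + K_2e^(4t)cos(t), v(t) = -K_1e^(4t)sin(t) - K_1e^(4t)cos(t) - K_2e^(4t)sin(t) + K_2e^(4t)cos(t)

Coefficient matrix A = [[7, -5], [2, 1]].
Characteristic polynomial det(A - λI) = λ^2 - 8λ + 17 = 0.
Eigenvalues λ = 4 ± i (complex conjugate pair).
For λ=4+i: an eigenvector is (-2,-1) - i(-1,-1) = (-2 + i, -1 + i).
A real fundamental pair from Re and Im of e^((4+i)t)v: X_1 = e^(4t)(cos(t)·(-2,-1) + sin(t)·(-1,-1)), X_2 = e^(4t)(sin(t)·(-2,-1) - cos(t)·(-1,-1)).
General solution: K_1X_1 + K_2X_2.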